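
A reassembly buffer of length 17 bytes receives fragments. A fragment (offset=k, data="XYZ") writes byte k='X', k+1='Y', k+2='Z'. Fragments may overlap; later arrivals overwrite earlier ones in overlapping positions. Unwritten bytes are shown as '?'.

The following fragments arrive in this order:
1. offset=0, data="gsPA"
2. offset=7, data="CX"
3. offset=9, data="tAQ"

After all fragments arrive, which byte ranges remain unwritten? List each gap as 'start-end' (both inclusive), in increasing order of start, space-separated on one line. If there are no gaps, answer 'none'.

Answer: 4-6 12-16

Derivation:
Fragment 1: offset=0 len=4
Fragment 2: offset=7 len=2
Fragment 3: offset=9 len=3
Gaps: 4-6 12-16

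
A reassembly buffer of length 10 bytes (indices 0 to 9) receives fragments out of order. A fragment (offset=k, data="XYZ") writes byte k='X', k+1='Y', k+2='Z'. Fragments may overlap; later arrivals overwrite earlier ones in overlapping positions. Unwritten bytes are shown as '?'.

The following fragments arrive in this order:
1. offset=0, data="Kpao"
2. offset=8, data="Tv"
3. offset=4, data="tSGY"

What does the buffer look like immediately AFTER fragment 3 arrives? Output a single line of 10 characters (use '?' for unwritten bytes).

Answer: KpaotSGYTv

Derivation:
Fragment 1: offset=0 data="Kpao" -> buffer=Kpao??????
Fragment 2: offset=8 data="Tv" -> buffer=Kpao????Tv
Fragment 3: offset=4 data="tSGY" -> buffer=KpaotSGYTv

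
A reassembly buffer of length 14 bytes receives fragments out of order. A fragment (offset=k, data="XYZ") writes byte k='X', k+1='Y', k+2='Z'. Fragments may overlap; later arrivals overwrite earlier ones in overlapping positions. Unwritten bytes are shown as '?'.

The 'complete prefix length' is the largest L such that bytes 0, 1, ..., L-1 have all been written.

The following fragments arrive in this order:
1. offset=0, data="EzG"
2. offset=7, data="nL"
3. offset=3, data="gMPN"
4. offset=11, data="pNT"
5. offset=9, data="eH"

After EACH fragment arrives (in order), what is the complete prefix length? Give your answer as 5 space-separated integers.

Fragment 1: offset=0 data="EzG" -> buffer=EzG??????????? -> prefix_len=3
Fragment 2: offset=7 data="nL" -> buffer=EzG????nL????? -> prefix_len=3
Fragment 3: offset=3 data="gMPN" -> buffer=EzGgMPNnL????? -> prefix_len=9
Fragment 4: offset=11 data="pNT" -> buffer=EzGgMPNnL??pNT -> prefix_len=9
Fragment 5: offset=9 data="eH" -> buffer=EzGgMPNnLeHpNT -> prefix_len=14

Answer: 3 3 9 9 14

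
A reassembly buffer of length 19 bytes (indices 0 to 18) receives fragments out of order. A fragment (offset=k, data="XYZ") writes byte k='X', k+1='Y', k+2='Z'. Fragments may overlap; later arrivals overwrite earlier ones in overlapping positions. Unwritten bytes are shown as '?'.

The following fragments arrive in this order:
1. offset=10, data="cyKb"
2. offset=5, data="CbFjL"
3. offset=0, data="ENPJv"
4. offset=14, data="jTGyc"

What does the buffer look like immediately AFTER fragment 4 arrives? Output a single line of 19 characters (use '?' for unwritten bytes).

Answer: ENPJvCbFjLcyKbjTGyc

Derivation:
Fragment 1: offset=10 data="cyKb" -> buffer=??????????cyKb?????
Fragment 2: offset=5 data="CbFjL" -> buffer=?????CbFjLcyKb?????
Fragment 3: offset=0 data="ENPJv" -> buffer=ENPJvCbFjLcyKb?????
Fragment 4: offset=14 data="jTGyc" -> buffer=ENPJvCbFjLcyKbjTGyc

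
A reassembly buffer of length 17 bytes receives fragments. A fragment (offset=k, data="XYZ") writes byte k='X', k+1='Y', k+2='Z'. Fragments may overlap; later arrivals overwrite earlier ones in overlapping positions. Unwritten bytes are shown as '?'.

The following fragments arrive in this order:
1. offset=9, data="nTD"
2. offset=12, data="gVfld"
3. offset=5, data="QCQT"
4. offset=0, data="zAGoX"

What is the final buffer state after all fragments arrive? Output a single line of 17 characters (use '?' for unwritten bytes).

Fragment 1: offset=9 data="nTD" -> buffer=?????????nTD?????
Fragment 2: offset=12 data="gVfld" -> buffer=?????????nTDgVfld
Fragment 3: offset=5 data="QCQT" -> buffer=?????QCQTnTDgVfld
Fragment 4: offset=0 data="zAGoX" -> buffer=zAGoXQCQTnTDgVfld

Answer: zAGoXQCQTnTDgVfld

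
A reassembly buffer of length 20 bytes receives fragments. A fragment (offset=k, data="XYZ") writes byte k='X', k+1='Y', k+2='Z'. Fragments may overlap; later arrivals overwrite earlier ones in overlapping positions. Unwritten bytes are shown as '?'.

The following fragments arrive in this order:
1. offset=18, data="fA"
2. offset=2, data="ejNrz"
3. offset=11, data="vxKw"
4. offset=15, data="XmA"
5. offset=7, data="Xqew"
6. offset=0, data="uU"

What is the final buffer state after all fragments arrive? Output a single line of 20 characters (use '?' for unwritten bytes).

Answer: uUejNrzXqewvxKwXmAfA

Derivation:
Fragment 1: offset=18 data="fA" -> buffer=??????????????????fA
Fragment 2: offset=2 data="ejNrz" -> buffer=??ejNrz???????????fA
Fragment 3: offset=11 data="vxKw" -> buffer=??ejNrz????vxKw???fA
Fragment 4: offset=15 data="XmA" -> buffer=??ejNrz????vxKwXmAfA
Fragment 5: offset=7 data="Xqew" -> buffer=??ejNrzXqewvxKwXmAfA
Fragment 6: offset=0 data="uU" -> buffer=uUejNrzXqewvxKwXmAfA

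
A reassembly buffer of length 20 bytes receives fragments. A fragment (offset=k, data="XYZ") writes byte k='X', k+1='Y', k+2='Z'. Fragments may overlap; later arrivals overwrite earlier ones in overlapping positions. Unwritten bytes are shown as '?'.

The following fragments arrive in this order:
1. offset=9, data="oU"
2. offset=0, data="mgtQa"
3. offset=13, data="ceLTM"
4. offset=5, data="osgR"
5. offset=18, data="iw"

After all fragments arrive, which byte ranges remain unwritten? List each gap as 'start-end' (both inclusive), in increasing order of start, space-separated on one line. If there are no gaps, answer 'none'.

Fragment 1: offset=9 len=2
Fragment 2: offset=0 len=5
Fragment 3: offset=13 len=5
Fragment 4: offset=5 len=4
Fragment 5: offset=18 len=2
Gaps: 11-12

Answer: 11-12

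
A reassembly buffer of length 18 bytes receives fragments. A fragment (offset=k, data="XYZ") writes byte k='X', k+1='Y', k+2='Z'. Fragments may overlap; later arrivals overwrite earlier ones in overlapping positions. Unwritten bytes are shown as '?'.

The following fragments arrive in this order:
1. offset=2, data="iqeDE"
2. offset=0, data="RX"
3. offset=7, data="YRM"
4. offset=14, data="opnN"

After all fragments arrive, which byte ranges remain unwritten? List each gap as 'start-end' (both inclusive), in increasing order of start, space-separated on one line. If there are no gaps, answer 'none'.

Answer: 10-13

Derivation:
Fragment 1: offset=2 len=5
Fragment 2: offset=0 len=2
Fragment 3: offset=7 len=3
Fragment 4: offset=14 len=4
Gaps: 10-13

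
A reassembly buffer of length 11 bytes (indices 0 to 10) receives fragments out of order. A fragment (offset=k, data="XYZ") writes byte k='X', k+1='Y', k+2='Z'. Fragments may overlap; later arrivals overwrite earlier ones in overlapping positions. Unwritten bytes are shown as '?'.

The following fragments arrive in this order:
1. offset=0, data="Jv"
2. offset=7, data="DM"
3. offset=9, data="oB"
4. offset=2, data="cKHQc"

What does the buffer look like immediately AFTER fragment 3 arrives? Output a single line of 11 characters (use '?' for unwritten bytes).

Answer: Jv?????DMoB

Derivation:
Fragment 1: offset=0 data="Jv" -> buffer=Jv?????????
Fragment 2: offset=7 data="DM" -> buffer=Jv?????DM??
Fragment 3: offset=9 data="oB" -> buffer=Jv?????DMoB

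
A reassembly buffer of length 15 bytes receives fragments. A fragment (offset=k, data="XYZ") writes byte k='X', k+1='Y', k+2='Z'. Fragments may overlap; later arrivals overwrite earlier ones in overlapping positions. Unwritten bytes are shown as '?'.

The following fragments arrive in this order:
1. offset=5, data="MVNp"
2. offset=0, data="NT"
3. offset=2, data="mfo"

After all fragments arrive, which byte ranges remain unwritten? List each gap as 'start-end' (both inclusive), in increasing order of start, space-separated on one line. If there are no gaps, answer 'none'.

Fragment 1: offset=5 len=4
Fragment 2: offset=0 len=2
Fragment 3: offset=2 len=3
Gaps: 9-14

Answer: 9-14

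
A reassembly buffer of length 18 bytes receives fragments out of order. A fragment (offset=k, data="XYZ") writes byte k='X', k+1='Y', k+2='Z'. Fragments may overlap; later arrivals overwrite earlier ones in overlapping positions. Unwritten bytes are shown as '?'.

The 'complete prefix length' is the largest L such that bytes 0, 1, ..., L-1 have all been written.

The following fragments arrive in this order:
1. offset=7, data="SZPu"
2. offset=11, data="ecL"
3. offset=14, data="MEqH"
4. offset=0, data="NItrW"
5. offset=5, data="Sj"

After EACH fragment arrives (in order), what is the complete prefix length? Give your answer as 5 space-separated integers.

Answer: 0 0 0 5 18

Derivation:
Fragment 1: offset=7 data="SZPu" -> buffer=???????SZPu??????? -> prefix_len=0
Fragment 2: offset=11 data="ecL" -> buffer=???????SZPuecL???? -> prefix_len=0
Fragment 3: offset=14 data="MEqH" -> buffer=???????SZPuecLMEqH -> prefix_len=0
Fragment 4: offset=0 data="NItrW" -> buffer=NItrW??SZPuecLMEqH -> prefix_len=5
Fragment 5: offset=5 data="Sj" -> buffer=NItrWSjSZPuecLMEqH -> prefix_len=18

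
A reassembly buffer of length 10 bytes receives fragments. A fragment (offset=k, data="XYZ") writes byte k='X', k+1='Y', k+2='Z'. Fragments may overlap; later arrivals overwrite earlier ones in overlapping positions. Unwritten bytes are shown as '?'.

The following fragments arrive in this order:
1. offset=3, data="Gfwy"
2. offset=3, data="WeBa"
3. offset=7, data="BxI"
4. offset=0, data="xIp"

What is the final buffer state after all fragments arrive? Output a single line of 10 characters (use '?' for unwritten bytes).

Fragment 1: offset=3 data="Gfwy" -> buffer=???Gfwy???
Fragment 2: offset=3 data="WeBa" -> buffer=???WeBa???
Fragment 3: offset=7 data="BxI" -> buffer=???WeBaBxI
Fragment 4: offset=0 data="xIp" -> buffer=xIpWeBaBxI

Answer: xIpWeBaBxI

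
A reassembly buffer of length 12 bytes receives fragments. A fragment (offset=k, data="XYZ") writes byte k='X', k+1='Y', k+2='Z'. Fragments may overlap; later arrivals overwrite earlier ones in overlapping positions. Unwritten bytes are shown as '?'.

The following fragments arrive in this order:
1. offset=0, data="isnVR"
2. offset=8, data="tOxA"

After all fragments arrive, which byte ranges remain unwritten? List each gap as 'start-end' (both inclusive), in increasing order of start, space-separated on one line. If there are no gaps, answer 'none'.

Fragment 1: offset=0 len=5
Fragment 2: offset=8 len=4
Gaps: 5-7

Answer: 5-7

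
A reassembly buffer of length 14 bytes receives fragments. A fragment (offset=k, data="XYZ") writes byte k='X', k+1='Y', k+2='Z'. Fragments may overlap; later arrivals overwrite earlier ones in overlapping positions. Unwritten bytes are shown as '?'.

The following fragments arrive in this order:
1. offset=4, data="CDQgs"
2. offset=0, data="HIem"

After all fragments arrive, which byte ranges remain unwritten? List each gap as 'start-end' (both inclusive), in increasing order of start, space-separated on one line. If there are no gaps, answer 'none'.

Answer: 9-13

Derivation:
Fragment 1: offset=4 len=5
Fragment 2: offset=0 len=4
Gaps: 9-13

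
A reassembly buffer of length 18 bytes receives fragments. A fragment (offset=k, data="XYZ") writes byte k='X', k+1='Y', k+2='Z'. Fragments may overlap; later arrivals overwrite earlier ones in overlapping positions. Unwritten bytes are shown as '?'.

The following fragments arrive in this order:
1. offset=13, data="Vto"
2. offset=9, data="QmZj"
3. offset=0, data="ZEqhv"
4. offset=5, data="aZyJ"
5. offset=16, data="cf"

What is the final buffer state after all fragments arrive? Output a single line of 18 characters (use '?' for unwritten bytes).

Answer: ZEqhvaZyJQmZjVtocf

Derivation:
Fragment 1: offset=13 data="Vto" -> buffer=?????????????Vto??
Fragment 2: offset=9 data="QmZj" -> buffer=?????????QmZjVto??
Fragment 3: offset=0 data="ZEqhv" -> buffer=ZEqhv????QmZjVto??
Fragment 4: offset=5 data="aZyJ" -> buffer=ZEqhvaZyJQmZjVto??
Fragment 5: offset=16 data="cf" -> buffer=ZEqhvaZyJQmZjVtocf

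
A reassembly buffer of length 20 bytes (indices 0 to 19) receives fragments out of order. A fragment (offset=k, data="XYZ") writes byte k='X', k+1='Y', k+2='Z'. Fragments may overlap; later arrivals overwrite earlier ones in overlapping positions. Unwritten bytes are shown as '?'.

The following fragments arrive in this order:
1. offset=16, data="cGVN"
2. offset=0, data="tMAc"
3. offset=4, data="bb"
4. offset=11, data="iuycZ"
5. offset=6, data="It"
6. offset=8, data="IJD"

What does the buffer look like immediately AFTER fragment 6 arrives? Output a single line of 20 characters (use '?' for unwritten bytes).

Fragment 1: offset=16 data="cGVN" -> buffer=????????????????cGVN
Fragment 2: offset=0 data="tMAc" -> buffer=tMAc????????????cGVN
Fragment 3: offset=4 data="bb" -> buffer=tMAcbb??????????cGVN
Fragment 4: offset=11 data="iuycZ" -> buffer=tMAcbb?????iuycZcGVN
Fragment 5: offset=6 data="It" -> buffer=tMAcbbIt???iuycZcGVN
Fragment 6: offset=8 data="IJD" -> buffer=tMAcbbItIJDiuycZcGVN

Answer: tMAcbbItIJDiuycZcGVN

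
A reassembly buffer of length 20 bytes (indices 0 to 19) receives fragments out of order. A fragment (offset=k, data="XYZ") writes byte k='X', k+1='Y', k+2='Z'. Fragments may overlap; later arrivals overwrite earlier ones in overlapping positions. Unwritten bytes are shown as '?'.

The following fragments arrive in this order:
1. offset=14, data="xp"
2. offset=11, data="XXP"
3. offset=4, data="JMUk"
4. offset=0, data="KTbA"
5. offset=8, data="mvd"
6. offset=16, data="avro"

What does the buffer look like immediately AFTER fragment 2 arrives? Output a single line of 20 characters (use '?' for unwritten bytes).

Answer: ???????????XXPxp????

Derivation:
Fragment 1: offset=14 data="xp" -> buffer=??????????????xp????
Fragment 2: offset=11 data="XXP" -> buffer=???????????XXPxp????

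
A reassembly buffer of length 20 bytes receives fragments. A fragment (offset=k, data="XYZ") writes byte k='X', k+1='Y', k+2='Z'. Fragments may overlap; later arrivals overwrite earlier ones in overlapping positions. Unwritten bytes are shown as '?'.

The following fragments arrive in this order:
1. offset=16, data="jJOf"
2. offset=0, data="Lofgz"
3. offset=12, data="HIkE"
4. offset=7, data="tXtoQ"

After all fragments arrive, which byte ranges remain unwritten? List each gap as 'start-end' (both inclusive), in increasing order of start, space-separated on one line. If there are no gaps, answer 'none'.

Answer: 5-6

Derivation:
Fragment 1: offset=16 len=4
Fragment 2: offset=0 len=5
Fragment 3: offset=12 len=4
Fragment 4: offset=7 len=5
Gaps: 5-6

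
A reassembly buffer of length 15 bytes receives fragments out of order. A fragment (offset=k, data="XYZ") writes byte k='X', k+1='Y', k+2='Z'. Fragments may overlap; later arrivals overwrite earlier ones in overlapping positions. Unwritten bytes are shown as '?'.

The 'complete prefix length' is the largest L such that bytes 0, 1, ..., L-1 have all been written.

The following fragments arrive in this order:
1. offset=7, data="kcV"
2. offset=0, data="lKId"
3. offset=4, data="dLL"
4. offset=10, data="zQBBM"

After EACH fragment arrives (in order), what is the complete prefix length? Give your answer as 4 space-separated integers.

Fragment 1: offset=7 data="kcV" -> buffer=???????kcV????? -> prefix_len=0
Fragment 2: offset=0 data="lKId" -> buffer=lKId???kcV????? -> prefix_len=4
Fragment 3: offset=4 data="dLL" -> buffer=lKIddLLkcV????? -> prefix_len=10
Fragment 4: offset=10 data="zQBBM" -> buffer=lKIddLLkcVzQBBM -> prefix_len=15

Answer: 0 4 10 15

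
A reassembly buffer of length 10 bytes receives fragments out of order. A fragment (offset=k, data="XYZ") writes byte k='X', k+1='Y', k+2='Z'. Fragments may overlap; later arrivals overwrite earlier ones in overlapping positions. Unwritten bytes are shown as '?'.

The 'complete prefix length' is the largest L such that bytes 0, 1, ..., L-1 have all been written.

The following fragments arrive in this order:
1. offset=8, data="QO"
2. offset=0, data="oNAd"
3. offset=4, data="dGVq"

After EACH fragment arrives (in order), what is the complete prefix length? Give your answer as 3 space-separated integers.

Answer: 0 4 10

Derivation:
Fragment 1: offset=8 data="QO" -> buffer=????????QO -> prefix_len=0
Fragment 2: offset=0 data="oNAd" -> buffer=oNAd????QO -> prefix_len=4
Fragment 3: offset=4 data="dGVq" -> buffer=oNAddGVqQO -> prefix_len=10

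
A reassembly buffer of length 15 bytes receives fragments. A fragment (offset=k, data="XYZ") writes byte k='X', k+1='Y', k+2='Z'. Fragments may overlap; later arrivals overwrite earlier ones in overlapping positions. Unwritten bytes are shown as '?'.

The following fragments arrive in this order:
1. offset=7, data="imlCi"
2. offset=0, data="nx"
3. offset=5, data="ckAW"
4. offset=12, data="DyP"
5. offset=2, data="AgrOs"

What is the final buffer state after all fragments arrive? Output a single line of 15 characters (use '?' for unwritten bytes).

Fragment 1: offset=7 data="imlCi" -> buffer=???????imlCi???
Fragment 2: offset=0 data="nx" -> buffer=nx?????imlCi???
Fragment 3: offset=5 data="ckAW" -> buffer=nx???ckAWlCi???
Fragment 4: offset=12 data="DyP" -> buffer=nx???ckAWlCiDyP
Fragment 5: offset=2 data="AgrOs" -> buffer=nxAgrOsAWlCiDyP

Answer: nxAgrOsAWlCiDyP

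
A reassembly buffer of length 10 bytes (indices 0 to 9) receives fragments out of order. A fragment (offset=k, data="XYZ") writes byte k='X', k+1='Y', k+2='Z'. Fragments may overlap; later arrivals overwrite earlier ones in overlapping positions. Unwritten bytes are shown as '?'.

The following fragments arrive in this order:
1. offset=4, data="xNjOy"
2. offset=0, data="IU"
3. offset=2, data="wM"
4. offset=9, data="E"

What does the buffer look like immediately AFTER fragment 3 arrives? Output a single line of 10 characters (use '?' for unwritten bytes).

Answer: IUwMxNjOy?

Derivation:
Fragment 1: offset=4 data="xNjOy" -> buffer=????xNjOy?
Fragment 2: offset=0 data="IU" -> buffer=IU??xNjOy?
Fragment 3: offset=2 data="wM" -> buffer=IUwMxNjOy?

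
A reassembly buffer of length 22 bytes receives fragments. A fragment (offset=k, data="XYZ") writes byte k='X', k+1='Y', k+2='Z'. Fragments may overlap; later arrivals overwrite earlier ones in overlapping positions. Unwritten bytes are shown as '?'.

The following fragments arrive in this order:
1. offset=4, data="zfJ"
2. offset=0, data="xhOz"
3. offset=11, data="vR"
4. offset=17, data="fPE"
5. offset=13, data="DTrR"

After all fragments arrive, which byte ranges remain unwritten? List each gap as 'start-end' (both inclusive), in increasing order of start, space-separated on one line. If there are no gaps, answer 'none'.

Fragment 1: offset=4 len=3
Fragment 2: offset=0 len=4
Fragment 3: offset=11 len=2
Fragment 4: offset=17 len=3
Fragment 5: offset=13 len=4
Gaps: 7-10 20-21

Answer: 7-10 20-21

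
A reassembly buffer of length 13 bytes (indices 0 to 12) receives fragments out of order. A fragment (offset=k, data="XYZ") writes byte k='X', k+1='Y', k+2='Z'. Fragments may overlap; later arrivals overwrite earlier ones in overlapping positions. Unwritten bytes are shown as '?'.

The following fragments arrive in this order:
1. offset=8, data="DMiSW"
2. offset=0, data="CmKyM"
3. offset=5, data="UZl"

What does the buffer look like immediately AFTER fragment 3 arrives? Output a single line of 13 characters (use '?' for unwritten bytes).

Answer: CmKyMUZlDMiSW

Derivation:
Fragment 1: offset=8 data="DMiSW" -> buffer=????????DMiSW
Fragment 2: offset=0 data="CmKyM" -> buffer=CmKyM???DMiSW
Fragment 3: offset=5 data="UZl" -> buffer=CmKyMUZlDMiSW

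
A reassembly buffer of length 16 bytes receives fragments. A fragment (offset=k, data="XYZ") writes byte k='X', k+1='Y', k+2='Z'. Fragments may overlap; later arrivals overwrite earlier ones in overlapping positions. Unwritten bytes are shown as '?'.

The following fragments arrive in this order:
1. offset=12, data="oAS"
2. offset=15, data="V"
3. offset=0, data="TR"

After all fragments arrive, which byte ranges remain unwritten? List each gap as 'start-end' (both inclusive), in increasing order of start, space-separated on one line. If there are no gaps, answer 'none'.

Fragment 1: offset=12 len=3
Fragment 2: offset=15 len=1
Fragment 3: offset=0 len=2
Gaps: 2-11

Answer: 2-11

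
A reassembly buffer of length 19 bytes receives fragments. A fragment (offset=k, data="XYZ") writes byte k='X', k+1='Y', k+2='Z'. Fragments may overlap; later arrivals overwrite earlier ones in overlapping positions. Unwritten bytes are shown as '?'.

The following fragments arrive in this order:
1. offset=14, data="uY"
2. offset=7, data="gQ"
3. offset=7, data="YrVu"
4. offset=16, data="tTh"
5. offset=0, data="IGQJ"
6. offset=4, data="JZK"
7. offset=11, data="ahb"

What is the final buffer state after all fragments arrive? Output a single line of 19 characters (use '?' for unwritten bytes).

Answer: IGQJJZKYrVuahbuYtTh

Derivation:
Fragment 1: offset=14 data="uY" -> buffer=??????????????uY???
Fragment 2: offset=7 data="gQ" -> buffer=???????gQ?????uY???
Fragment 3: offset=7 data="YrVu" -> buffer=???????YrVu???uY???
Fragment 4: offset=16 data="tTh" -> buffer=???????YrVu???uYtTh
Fragment 5: offset=0 data="IGQJ" -> buffer=IGQJ???YrVu???uYtTh
Fragment 6: offset=4 data="JZK" -> buffer=IGQJJZKYrVu???uYtTh
Fragment 7: offset=11 data="ahb" -> buffer=IGQJJZKYrVuahbuYtTh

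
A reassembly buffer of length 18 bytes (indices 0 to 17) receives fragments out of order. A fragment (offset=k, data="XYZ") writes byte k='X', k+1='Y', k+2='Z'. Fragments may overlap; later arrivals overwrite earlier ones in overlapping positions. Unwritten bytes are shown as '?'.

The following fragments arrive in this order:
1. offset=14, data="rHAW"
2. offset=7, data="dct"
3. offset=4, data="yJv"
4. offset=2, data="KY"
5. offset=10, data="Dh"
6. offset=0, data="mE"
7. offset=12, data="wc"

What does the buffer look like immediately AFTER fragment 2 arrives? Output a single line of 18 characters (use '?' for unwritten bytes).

Fragment 1: offset=14 data="rHAW" -> buffer=??????????????rHAW
Fragment 2: offset=7 data="dct" -> buffer=???????dct????rHAW

Answer: ???????dct????rHAW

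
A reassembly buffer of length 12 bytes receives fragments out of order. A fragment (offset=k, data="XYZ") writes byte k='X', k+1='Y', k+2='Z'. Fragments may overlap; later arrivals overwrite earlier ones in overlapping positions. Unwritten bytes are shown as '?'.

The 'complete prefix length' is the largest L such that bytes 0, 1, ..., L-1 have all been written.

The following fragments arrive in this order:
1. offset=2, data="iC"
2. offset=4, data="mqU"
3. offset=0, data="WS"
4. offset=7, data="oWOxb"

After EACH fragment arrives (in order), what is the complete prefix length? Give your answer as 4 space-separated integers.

Fragment 1: offset=2 data="iC" -> buffer=??iC???????? -> prefix_len=0
Fragment 2: offset=4 data="mqU" -> buffer=??iCmqU????? -> prefix_len=0
Fragment 3: offset=0 data="WS" -> buffer=WSiCmqU????? -> prefix_len=7
Fragment 4: offset=7 data="oWOxb" -> buffer=WSiCmqUoWOxb -> prefix_len=12

Answer: 0 0 7 12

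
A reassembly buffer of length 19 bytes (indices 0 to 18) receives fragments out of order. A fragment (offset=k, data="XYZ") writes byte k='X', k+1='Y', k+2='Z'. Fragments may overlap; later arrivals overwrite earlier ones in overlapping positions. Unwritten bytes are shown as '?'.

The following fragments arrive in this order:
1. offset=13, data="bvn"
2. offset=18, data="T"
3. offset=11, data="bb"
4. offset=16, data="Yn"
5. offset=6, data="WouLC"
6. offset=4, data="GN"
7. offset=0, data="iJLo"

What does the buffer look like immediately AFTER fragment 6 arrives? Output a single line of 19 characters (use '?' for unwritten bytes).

Fragment 1: offset=13 data="bvn" -> buffer=?????????????bvn???
Fragment 2: offset=18 data="T" -> buffer=?????????????bvn??T
Fragment 3: offset=11 data="bb" -> buffer=???????????bbbvn??T
Fragment 4: offset=16 data="Yn" -> buffer=???????????bbbvnYnT
Fragment 5: offset=6 data="WouLC" -> buffer=??????WouLCbbbvnYnT
Fragment 6: offset=4 data="GN" -> buffer=????GNWouLCbbbvnYnT

Answer: ????GNWouLCbbbvnYnT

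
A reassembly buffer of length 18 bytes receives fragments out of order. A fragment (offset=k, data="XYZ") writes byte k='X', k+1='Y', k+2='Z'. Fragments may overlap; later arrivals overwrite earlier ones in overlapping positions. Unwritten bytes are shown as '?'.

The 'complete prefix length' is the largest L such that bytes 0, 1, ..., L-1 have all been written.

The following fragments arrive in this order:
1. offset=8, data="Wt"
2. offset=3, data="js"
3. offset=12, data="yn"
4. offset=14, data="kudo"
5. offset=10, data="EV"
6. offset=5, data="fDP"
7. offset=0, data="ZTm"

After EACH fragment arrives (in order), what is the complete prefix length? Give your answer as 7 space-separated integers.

Answer: 0 0 0 0 0 0 18

Derivation:
Fragment 1: offset=8 data="Wt" -> buffer=????????Wt???????? -> prefix_len=0
Fragment 2: offset=3 data="js" -> buffer=???js???Wt???????? -> prefix_len=0
Fragment 3: offset=12 data="yn" -> buffer=???js???Wt??yn???? -> prefix_len=0
Fragment 4: offset=14 data="kudo" -> buffer=???js???Wt??ynkudo -> prefix_len=0
Fragment 5: offset=10 data="EV" -> buffer=???js???WtEVynkudo -> prefix_len=0
Fragment 6: offset=5 data="fDP" -> buffer=???jsfDPWtEVynkudo -> prefix_len=0
Fragment 7: offset=0 data="ZTm" -> buffer=ZTmjsfDPWtEVynkudo -> prefix_len=18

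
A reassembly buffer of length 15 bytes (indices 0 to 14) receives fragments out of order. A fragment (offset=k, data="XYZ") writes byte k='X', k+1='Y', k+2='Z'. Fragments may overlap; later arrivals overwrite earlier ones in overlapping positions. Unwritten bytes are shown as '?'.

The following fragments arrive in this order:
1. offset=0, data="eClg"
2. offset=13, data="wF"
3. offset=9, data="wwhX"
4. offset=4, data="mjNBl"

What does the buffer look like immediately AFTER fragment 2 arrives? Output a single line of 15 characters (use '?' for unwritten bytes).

Answer: eClg?????????wF

Derivation:
Fragment 1: offset=0 data="eClg" -> buffer=eClg???????????
Fragment 2: offset=13 data="wF" -> buffer=eClg?????????wF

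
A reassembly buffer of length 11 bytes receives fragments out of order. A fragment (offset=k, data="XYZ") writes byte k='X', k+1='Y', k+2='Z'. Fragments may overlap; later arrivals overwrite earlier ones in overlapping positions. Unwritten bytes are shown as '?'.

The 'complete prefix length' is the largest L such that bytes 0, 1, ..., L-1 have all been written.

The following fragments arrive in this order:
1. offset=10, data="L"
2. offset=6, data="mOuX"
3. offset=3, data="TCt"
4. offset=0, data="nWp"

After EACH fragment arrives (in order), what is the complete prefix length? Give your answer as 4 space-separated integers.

Fragment 1: offset=10 data="L" -> buffer=??????????L -> prefix_len=0
Fragment 2: offset=6 data="mOuX" -> buffer=??????mOuXL -> prefix_len=0
Fragment 3: offset=3 data="TCt" -> buffer=???TCtmOuXL -> prefix_len=0
Fragment 4: offset=0 data="nWp" -> buffer=nWpTCtmOuXL -> prefix_len=11

Answer: 0 0 0 11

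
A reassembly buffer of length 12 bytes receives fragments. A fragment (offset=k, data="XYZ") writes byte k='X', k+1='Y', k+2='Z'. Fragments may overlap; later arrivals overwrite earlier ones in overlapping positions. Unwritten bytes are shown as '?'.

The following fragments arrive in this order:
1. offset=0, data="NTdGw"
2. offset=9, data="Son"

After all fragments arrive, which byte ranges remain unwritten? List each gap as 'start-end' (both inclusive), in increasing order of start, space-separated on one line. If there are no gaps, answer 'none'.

Fragment 1: offset=0 len=5
Fragment 2: offset=9 len=3
Gaps: 5-8

Answer: 5-8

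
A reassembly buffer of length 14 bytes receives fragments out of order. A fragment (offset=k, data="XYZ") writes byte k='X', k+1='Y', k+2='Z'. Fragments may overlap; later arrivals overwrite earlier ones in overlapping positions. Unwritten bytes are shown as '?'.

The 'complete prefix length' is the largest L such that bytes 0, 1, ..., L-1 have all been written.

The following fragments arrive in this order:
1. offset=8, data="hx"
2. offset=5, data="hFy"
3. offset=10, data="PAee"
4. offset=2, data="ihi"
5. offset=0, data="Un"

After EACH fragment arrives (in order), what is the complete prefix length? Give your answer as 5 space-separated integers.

Answer: 0 0 0 0 14

Derivation:
Fragment 1: offset=8 data="hx" -> buffer=????????hx???? -> prefix_len=0
Fragment 2: offset=5 data="hFy" -> buffer=?????hFyhx???? -> prefix_len=0
Fragment 3: offset=10 data="PAee" -> buffer=?????hFyhxPAee -> prefix_len=0
Fragment 4: offset=2 data="ihi" -> buffer=??ihihFyhxPAee -> prefix_len=0
Fragment 5: offset=0 data="Un" -> buffer=UnihihFyhxPAee -> prefix_len=14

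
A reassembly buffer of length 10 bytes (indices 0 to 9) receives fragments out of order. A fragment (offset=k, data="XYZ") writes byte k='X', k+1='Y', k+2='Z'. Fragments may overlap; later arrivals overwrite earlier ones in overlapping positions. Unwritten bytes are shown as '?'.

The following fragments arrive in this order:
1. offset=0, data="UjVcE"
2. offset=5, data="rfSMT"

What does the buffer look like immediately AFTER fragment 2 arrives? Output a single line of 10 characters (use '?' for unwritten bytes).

Fragment 1: offset=0 data="UjVcE" -> buffer=UjVcE?????
Fragment 2: offset=5 data="rfSMT" -> buffer=UjVcErfSMT

Answer: UjVcErfSMT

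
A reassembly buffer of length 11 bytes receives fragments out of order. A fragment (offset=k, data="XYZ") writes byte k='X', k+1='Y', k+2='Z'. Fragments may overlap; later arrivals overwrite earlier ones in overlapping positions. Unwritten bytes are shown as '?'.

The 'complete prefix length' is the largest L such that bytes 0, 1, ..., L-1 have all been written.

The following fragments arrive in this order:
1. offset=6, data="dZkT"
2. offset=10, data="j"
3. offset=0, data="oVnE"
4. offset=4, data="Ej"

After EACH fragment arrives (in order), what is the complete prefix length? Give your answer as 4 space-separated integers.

Answer: 0 0 4 11

Derivation:
Fragment 1: offset=6 data="dZkT" -> buffer=??????dZkT? -> prefix_len=0
Fragment 2: offset=10 data="j" -> buffer=??????dZkTj -> prefix_len=0
Fragment 3: offset=0 data="oVnE" -> buffer=oVnE??dZkTj -> prefix_len=4
Fragment 4: offset=4 data="Ej" -> buffer=oVnEEjdZkTj -> prefix_len=11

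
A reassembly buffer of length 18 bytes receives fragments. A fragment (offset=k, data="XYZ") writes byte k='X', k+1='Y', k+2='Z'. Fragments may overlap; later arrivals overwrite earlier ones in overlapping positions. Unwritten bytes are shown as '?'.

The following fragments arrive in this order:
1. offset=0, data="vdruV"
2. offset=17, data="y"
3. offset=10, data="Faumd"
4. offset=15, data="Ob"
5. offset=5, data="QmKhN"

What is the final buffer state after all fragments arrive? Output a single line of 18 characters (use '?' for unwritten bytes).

Fragment 1: offset=0 data="vdruV" -> buffer=vdruV?????????????
Fragment 2: offset=17 data="y" -> buffer=vdruV????????????y
Fragment 3: offset=10 data="Faumd" -> buffer=vdruV?????Faumd??y
Fragment 4: offset=15 data="Ob" -> buffer=vdruV?????FaumdOby
Fragment 5: offset=5 data="QmKhN" -> buffer=vdruVQmKhNFaumdOby

Answer: vdruVQmKhNFaumdOby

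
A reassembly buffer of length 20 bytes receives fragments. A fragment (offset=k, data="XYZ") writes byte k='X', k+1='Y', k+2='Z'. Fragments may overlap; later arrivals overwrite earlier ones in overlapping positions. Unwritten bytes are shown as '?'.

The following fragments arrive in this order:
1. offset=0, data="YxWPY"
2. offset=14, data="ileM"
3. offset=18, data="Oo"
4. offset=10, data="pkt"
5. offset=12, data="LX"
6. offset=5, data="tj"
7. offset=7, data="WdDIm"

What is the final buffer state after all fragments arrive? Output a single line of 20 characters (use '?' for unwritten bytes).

Fragment 1: offset=0 data="YxWPY" -> buffer=YxWPY???????????????
Fragment 2: offset=14 data="ileM" -> buffer=YxWPY?????????ileM??
Fragment 3: offset=18 data="Oo" -> buffer=YxWPY?????????ileMOo
Fragment 4: offset=10 data="pkt" -> buffer=YxWPY?????pkt?ileMOo
Fragment 5: offset=12 data="LX" -> buffer=YxWPY?????pkLXileMOo
Fragment 6: offset=5 data="tj" -> buffer=YxWPYtj???pkLXileMOo
Fragment 7: offset=7 data="WdDIm" -> buffer=YxWPYtjWdDImLXileMOo

Answer: YxWPYtjWdDImLXileMOo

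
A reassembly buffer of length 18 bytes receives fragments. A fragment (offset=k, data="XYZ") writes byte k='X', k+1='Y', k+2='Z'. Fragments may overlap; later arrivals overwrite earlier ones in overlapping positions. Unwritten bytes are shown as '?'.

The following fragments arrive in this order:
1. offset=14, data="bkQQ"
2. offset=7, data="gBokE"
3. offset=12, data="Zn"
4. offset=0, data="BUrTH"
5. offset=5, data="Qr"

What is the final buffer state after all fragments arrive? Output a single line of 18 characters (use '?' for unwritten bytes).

Answer: BUrTHQrgBokEZnbkQQ

Derivation:
Fragment 1: offset=14 data="bkQQ" -> buffer=??????????????bkQQ
Fragment 2: offset=7 data="gBokE" -> buffer=???????gBokE??bkQQ
Fragment 3: offset=12 data="Zn" -> buffer=???????gBokEZnbkQQ
Fragment 4: offset=0 data="BUrTH" -> buffer=BUrTH??gBokEZnbkQQ
Fragment 5: offset=5 data="Qr" -> buffer=BUrTHQrgBokEZnbkQQ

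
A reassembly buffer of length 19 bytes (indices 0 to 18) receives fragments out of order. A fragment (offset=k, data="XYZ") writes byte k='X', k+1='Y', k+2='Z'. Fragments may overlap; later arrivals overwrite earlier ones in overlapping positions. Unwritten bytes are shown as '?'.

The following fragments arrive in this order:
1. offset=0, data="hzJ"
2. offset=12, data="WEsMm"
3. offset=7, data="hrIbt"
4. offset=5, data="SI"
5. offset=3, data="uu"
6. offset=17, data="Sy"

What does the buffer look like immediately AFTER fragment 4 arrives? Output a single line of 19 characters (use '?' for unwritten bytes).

Fragment 1: offset=0 data="hzJ" -> buffer=hzJ????????????????
Fragment 2: offset=12 data="WEsMm" -> buffer=hzJ?????????WEsMm??
Fragment 3: offset=7 data="hrIbt" -> buffer=hzJ????hrIbtWEsMm??
Fragment 4: offset=5 data="SI" -> buffer=hzJ??SIhrIbtWEsMm??

Answer: hzJ??SIhrIbtWEsMm??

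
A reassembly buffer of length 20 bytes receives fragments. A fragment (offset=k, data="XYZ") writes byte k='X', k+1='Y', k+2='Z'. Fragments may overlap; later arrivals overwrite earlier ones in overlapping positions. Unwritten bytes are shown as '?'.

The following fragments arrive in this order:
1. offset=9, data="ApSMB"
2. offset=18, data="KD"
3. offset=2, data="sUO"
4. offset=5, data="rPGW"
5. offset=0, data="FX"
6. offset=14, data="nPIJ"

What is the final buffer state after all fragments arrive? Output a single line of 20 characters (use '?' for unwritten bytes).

Fragment 1: offset=9 data="ApSMB" -> buffer=?????????ApSMB??????
Fragment 2: offset=18 data="KD" -> buffer=?????????ApSMB????KD
Fragment 3: offset=2 data="sUO" -> buffer=??sUO????ApSMB????KD
Fragment 4: offset=5 data="rPGW" -> buffer=??sUOrPGWApSMB????KD
Fragment 5: offset=0 data="FX" -> buffer=FXsUOrPGWApSMB????KD
Fragment 6: offset=14 data="nPIJ" -> buffer=FXsUOrPGWApSMBnPIJKD

Answer: FXsUOrPGWApSMBnPIJKD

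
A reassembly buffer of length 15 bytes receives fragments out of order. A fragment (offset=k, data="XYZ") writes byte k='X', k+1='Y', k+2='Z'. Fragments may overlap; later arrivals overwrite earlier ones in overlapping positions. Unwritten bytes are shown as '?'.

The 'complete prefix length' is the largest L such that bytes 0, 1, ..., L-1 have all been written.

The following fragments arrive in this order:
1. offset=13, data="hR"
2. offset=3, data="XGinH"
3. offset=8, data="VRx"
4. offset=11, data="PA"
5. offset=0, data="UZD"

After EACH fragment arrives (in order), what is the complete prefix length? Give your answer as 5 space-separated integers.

Answer: 0 0 0 0 15

Derivation:
Fragment 1: offset=13 data="hR" -> buffer=?????????????hR -> prefix_len=0
Fragment 2: offset=3 data="XGinH" -> buffer=???XGinH?????hR -> prefix_len=0
Fragment 3: offset=8 data="VRx" -> buffer=???XGinHVRx??hR -> prefix_len=0
Fragment 4: offset=11 data="PA" -> buffer=???XGinHVRxPAhR -> prefix_len=0
Fragment 5: offset=0 data="UZD" -> buffer=UZDXGinHVRxPAhR -> prefix_len=15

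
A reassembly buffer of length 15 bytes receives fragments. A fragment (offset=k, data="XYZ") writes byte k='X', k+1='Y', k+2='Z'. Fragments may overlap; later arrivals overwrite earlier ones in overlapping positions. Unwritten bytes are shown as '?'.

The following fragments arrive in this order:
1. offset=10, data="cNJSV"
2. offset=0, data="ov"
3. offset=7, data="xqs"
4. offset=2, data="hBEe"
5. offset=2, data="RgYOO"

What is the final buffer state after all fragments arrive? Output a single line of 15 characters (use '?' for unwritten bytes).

Answer: ovRgYOOxqscNJSV

Derivation:
Fragment 1: offset=10 data="cNJSV" -> buffer=??????????cNJSV
Fragment 2: offset=0 data="ov" -> buffer=ov????????cNJSV
Fragment 3: offset=7 data="xqs" -> buffer=ov?????xqscNJSV
Fragment 4: offset=2 data="hBEe" -> buffer=ovhBEe?xqscNJSV
Fragment 5: offset=2 data="RgYOO" -> buffer=ovRgYOOxqscNJSV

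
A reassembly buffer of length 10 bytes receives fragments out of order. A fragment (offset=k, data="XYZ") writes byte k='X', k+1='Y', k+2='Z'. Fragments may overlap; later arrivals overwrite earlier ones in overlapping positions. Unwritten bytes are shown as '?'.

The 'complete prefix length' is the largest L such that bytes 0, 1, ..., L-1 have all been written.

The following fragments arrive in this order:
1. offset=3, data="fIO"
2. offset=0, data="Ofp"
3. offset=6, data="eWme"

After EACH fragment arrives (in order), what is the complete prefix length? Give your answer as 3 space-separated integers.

Answer: 0 6 10

Derivation:
Fragment 1: offset=3 data="fIO" -> buffer=???fIO???? -> prefix_len=0
Fragment 2: offset=0 data="Ofp" -> buffer=OfpfIO???? -> prefix_len=6
Fragment 3: offset=6 data="eWme" -> buffer=OfpfIOeWme -> prefix_len=10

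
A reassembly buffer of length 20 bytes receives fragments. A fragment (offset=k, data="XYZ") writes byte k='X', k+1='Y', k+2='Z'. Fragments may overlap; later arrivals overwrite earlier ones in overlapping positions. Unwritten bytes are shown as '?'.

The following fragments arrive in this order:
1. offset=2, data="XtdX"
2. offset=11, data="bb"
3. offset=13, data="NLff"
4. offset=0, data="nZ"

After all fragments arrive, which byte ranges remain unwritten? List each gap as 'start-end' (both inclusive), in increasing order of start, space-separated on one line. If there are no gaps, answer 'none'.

Answer: 6-10 17-19

Derivation:
Fragment 1: offset=2 len=4
Fragment 2: offset=11 len=2
Fragment 3: offset=13 len=4
Fragment 4: offset=0 len=2
Gaps: 6-10 17-19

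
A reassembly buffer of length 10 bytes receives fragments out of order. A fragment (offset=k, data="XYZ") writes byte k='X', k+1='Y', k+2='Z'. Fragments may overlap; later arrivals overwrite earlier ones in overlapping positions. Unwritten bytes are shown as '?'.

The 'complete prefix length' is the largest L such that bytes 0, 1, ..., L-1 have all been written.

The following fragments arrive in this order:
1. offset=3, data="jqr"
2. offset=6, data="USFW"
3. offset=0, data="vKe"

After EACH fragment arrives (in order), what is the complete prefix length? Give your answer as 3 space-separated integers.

Answer: 0 0 10

Derivation:
Fragment 1: offset=3 data="jqr" -> buffer=???jqr???? -> prefix_len=0
Fragment 2: offset=6 data="USFW" -> buffer=???jqrUSFW -> prefix_len=0
Fragment 3: offset=0 data="vKe" -> buffer=vKejqrUSFW -> prefix_len=10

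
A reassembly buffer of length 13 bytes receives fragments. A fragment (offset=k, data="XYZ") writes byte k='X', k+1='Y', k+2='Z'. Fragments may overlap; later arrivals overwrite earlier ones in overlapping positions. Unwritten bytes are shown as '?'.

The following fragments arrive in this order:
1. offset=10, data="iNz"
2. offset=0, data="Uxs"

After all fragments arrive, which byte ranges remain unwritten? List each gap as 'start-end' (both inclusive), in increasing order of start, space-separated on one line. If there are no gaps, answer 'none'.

Fragment 1: offset=10 len=3
Fragment 2: offset=0 len=3
Gaps: 3-9

Answer: 3-9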